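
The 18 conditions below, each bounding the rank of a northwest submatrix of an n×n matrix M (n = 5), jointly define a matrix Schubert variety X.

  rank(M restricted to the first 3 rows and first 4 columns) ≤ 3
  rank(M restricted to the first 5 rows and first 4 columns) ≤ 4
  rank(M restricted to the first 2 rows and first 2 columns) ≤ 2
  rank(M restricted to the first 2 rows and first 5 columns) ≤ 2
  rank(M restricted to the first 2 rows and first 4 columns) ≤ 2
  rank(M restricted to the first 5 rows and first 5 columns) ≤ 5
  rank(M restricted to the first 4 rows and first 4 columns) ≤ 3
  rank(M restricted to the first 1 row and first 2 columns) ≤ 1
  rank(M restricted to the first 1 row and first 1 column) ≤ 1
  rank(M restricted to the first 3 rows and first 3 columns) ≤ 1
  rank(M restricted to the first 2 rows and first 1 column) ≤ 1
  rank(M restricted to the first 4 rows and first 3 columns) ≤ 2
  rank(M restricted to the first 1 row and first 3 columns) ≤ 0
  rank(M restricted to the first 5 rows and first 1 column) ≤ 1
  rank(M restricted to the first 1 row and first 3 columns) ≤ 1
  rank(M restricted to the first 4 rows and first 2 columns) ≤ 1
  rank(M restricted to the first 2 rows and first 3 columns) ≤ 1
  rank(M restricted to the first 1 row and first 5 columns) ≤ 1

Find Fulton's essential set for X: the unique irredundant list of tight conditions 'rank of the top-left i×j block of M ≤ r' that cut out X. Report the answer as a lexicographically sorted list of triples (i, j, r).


Reconstructing r_w from the 18 given conditions:

  i=1: 0 0 0 1 1
  i=2: 1 1 1 2 2
  i=3: 1 1 1 2 3
  i=4: 1 1 2 3 4
  i=5: 1 2 3 4 5

the unique w with this rank table is (4, 1, 5, 3, 2).

ℓ(w)=6; the 3 essential cells (i,j,r):

[(1, 3, 0), (3, 3, 1), (4, 2, 1)]


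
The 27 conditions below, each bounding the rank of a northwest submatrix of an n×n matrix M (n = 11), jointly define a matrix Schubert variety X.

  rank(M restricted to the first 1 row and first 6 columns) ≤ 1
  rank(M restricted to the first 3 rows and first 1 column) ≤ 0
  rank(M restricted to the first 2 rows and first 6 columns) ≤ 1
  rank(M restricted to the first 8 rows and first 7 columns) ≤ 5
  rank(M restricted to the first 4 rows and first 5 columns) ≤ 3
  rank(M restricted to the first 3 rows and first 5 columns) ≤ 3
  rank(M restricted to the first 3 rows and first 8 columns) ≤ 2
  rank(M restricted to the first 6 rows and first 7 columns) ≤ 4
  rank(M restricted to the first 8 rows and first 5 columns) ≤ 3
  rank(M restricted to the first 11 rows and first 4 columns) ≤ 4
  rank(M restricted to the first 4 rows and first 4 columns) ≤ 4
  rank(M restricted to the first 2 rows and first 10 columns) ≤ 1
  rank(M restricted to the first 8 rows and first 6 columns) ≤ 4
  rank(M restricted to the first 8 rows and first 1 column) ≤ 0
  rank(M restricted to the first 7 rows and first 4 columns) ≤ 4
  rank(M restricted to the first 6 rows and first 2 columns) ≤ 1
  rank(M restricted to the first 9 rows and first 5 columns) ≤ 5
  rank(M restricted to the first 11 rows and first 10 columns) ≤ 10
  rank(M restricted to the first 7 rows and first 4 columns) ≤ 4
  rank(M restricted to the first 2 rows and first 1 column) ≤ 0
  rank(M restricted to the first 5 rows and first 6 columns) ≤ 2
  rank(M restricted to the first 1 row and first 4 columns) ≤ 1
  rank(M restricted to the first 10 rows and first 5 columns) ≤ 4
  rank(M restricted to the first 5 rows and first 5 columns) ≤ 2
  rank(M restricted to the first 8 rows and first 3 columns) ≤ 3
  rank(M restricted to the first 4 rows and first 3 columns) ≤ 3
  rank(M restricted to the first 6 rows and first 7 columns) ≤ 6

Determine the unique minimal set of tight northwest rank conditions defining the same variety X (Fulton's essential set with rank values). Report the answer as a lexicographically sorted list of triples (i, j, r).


Recovering R(i,j) via the rank-extension bound from the 27 conditions:

  0  1  1  1  1  1  1  1  1  1  1
  0  1  1  1  1  1  1  1  1  1  2
  0  1  2  2  2  2  2  2  2  2  3
  0  1  2  2  2  2  3  3  3  3  4
  0  1  2  2  2  2  3  4  4  4  5
  0  1  2  3  3  3  4  5  5  5  6
  0  1  2  3  3  4  5  6  6  6  7
  0  1  2  3  3  4  5  6  7  7  8
  1  2  3  4  4  5  6  7  8  8  9
  1  2  3  4  4  5  6  7  8  9  10
  1  2  3  4  5  6  7  8  9  10  11

so w = (2, 11, 3, 7, 8, 4, 6, 9, 1, 10, 5).

Rothe diagram D(w) (25 cells), 5 SE-corners (essential conditions):

[(2, 10, 1), (5, 6, 2), (8, 1, 0), (8, 5, 3), (10, 5, 4)]


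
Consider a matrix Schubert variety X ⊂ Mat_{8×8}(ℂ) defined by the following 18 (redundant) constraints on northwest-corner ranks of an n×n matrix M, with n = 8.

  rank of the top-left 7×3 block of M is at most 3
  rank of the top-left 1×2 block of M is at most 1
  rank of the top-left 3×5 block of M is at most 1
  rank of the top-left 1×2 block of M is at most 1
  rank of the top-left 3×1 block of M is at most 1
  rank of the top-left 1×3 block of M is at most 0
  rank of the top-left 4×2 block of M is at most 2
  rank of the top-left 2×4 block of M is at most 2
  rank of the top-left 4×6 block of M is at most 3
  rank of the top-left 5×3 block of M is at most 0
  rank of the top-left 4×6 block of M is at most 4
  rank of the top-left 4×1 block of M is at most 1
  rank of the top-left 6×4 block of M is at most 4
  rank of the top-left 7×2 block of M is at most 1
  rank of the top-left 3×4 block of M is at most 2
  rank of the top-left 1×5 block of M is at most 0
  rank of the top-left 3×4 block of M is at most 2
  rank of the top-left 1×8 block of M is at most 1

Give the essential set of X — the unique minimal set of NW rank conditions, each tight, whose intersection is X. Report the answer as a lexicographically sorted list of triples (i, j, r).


Propagating the 18 rank bounds to every northwest block:

  row 1: 0, 0, 0, 0, 0, 1, 1, 1
  row 2: 0, 0, 0, 1, 1, 2, 2, 2
  row 3: 0, 0, 0, 1, 1, 2, 3, 3
  row 4: 0, 0, 0, 1, 2, 3, 4, 4
  row 5: 0, 0, 0, 1, 2, 3, 4, 5
  row 6: 1, 1, 1, 2, 3, 4, 5, 6
  row 7: 1, 1, 2, 3, 4, 5, 6, 7
  row 8: 1, 2, 3, 4, 5, 6, 7, 8

the unique w with this rank table is (6, 4, 7, 5, 8, 1, 3, 2).

4 SE-corners of the 19-cell Rothe diagram give Ess(w):

[(1, 5, 0), (3, 5, 1), (5, 3, 0), (7, 2, 1)]


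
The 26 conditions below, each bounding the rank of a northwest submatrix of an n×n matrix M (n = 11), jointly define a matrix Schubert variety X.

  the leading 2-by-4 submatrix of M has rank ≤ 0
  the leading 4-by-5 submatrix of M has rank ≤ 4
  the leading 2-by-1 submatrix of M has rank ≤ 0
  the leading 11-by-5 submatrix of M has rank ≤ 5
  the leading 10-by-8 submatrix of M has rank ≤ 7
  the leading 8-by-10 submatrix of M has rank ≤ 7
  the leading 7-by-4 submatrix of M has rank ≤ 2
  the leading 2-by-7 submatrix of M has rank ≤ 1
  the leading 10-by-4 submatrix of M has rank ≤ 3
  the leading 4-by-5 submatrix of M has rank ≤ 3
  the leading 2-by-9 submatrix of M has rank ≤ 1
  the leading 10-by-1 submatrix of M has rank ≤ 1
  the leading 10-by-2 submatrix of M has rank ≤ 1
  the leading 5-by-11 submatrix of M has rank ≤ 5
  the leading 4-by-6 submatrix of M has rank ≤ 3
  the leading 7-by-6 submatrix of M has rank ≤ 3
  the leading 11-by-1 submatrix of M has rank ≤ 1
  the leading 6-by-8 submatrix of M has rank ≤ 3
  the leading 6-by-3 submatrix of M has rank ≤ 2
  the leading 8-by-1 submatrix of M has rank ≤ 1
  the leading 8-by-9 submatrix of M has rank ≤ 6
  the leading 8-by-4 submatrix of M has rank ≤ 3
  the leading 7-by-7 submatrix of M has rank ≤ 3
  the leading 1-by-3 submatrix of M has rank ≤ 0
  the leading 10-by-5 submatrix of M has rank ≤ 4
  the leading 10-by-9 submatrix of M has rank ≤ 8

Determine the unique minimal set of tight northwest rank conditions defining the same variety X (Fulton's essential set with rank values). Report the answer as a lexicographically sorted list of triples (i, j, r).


Propagating the 26 rank bounds to every northwest block:

  R[1]: 0  0  0  0  1  1  1  1  1  1  1
  R[2]: 0  0  0  0  1  1  1  1  1  2  2
  R[3]: 1  1  1  1  2  2  2  2  2  3  3
  R[4]: 1  1  2  2  3  3  3  3  3  4  4
  R[5]: 1  1  2  2  3  3  3  3  4  5  5
  R[6]: 1  1  2  2  3  3  3  3  4  5  6
  R[7]: 1  1  2  2  3  3  3  4  5  6  7
  R[8]: 1  1  2  3  4  4  4  5  6  7  8
  R[9]: 1  1  2  3  4  5  5  6  7  8  9
  R[10]: 1  1  2  3  4  5  6  7  8  9  10
  R[11]: 1  2  3  4  5  6  7  8  9  10  11

reading off 1-entries of Δ²R: w = (5, 10, 1, 3, 9, 11, 8, 4, 6, 7, 2).

ℓ(w)=30; the 6 essential cells (i,j,r):

[(2, 4, 0), (2, 9, 1), (6, 8, 3), (7, 4, 2), (7, 7, 3), (10, 2, 1)]


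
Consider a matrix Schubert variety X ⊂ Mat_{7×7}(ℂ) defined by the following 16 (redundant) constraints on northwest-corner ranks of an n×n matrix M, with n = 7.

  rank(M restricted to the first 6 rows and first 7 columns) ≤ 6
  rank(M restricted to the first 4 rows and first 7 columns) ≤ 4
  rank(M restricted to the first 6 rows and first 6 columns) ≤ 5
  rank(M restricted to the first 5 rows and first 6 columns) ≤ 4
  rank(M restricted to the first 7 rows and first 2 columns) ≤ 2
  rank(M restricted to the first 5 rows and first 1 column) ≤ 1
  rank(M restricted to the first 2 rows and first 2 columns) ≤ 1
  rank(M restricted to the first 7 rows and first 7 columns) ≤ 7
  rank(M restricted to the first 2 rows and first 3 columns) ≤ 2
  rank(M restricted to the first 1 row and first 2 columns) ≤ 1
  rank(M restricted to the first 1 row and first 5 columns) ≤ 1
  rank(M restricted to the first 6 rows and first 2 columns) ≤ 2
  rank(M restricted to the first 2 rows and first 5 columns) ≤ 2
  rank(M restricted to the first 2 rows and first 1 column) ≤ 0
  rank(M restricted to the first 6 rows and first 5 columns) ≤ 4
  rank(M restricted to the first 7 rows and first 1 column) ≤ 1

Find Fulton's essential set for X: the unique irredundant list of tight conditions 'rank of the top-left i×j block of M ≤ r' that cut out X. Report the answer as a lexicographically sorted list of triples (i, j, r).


Propagating the 16 rank bounds to every northwest block:

  i=1: 0  1  1  1  1  1  1
  i=2: 0  1  2  2  2  2  2
  i=3: 1  2  3  3  3  3  3
  i=4: 1  2  3  4  4  4  4
  i=5: 1  2  3  4  4  4  5
  i=6: 1  2  3  4  4  5  6
  i=7: 1  2  3  4  5  6  7

so w = (2, 3, 1, 4, 7, 6, 5).

Fulton essential set (3 of the 5 Rothe cells):

[(2, 1, 0), (5, 6, 4), (6, 5, 4)]


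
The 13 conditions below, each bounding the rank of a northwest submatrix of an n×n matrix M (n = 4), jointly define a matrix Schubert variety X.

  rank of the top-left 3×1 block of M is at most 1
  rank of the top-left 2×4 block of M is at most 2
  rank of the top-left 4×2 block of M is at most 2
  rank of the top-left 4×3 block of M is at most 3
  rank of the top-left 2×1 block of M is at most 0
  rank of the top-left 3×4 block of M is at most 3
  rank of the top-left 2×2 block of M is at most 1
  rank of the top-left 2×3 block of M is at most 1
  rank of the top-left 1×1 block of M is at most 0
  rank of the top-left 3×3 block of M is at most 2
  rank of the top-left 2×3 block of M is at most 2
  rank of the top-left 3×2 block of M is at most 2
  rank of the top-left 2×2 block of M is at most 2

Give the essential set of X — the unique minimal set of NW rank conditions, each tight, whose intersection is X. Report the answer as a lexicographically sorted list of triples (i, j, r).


Rank table r_w(4×4) implied by the 13 constraints:

  row 1: 0 1 1 1
  row 2: 0 1 1 2
  row 3: 1 2 2 3
  row 4: 1 2 3 4

second differences of R give the permutation w = (2, 4, 1, 3).

ℓ(w)=3; the 2 essential cells (i,j,r):

[(2, 1, 0), (2, 3, 1)]


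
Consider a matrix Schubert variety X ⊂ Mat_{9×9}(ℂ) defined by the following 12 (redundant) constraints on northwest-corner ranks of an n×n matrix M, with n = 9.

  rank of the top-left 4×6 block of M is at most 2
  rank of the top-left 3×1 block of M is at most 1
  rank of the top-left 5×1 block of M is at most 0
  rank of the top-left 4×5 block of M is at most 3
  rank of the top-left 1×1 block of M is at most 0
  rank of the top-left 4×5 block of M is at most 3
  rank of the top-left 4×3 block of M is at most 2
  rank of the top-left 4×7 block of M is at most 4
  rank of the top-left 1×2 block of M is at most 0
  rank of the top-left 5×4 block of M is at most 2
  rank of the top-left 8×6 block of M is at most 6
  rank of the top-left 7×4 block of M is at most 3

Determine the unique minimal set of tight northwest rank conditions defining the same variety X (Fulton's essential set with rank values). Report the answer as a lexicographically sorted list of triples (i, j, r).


Reconstructing r_w from the 12 given conditions:

  row 1: 0 0 1 1 1 1 1 1 1
  row 2: 0 1 2 2 2 2 2 2 2
  row 3: 0 1 2 2 2 2 3 3 3
  row 4: 0 1 2 2 2 2 3 4 4
  row 5: 0 1 2 2 3 3 4 5 5
  row 6: 1 2 3 3 4 4 5 6 6
  row 7: 1 2 3 3 4 5 6 7 7
  row 8: 1 2 3 4 5 6 7 8 8
  row 9: 1 2 3 4 5 6 7 8 9

second differences of R give the permutation w = (3, 2, 7, 8, 5, 1, 6, 4, 9).

Rothe diagram D(w) (14 cells), 5 SE-corners (essential conditions):

[(1, 2, 0), (4, 6, 2), (5, 1, 0), (5, 4, 2), (7, 4, 3)]


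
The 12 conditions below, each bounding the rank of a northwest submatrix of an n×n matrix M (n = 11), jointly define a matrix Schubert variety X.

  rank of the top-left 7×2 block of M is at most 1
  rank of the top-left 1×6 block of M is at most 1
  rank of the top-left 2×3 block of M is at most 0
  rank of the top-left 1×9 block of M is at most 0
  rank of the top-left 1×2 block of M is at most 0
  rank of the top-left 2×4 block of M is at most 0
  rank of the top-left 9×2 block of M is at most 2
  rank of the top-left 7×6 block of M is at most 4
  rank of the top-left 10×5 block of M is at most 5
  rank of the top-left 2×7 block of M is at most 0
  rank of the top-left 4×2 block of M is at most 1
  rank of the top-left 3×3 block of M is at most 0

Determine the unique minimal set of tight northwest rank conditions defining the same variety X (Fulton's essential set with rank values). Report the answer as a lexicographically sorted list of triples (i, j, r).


Propagating the 12 rank bounds to every northwest block:

  R[1]: 0, 0, 0, 0, 0, 0, 0, 0, 0, 1, 1
  R[2]: 0, 0, 0, 0, 0, 0, 0, 1, 1, 2, 2
  R[3]: 0, 0, 0, 1, 1, 1, 1, 2, 2, 3, 3
  R[4]: 1, 1, 1, 2, 2, 2, 2, 3, 3, 4, 4
  R[5]: 1, 1, 2, 3, 3, 3, 3, 4, 4, 5, 5
  R[6]: 1, 1, 2, 3, 4, 4, 4, 5, 5, 6, 6
  R[7]: 1, 1, 2, 3, 4, 4, 5, 6, 6, 7, 7
  R[8]: 1, 2, 3, 4, 5, 5, 6, 7, 7, 8, 8
  R[9]: 1, 2, 3, 4, 5, 6, 7, 8, 8, 9, 9
  R[10]: 1, 2, 3, 4, 5, 6, 7, 8, 9, 10, 10
  R[11]: 1, 2, 3, 4, 5, 6, 7, 8, 9, 10, 11

so w = (10, 8, 4, 1, 3, 5, 7, 2, 6, 9, 11).

Rothe diagram D(w) (23 cells), 5 SE-corners (essential conditions):

[(1, 9, 0), (2, 7, 0), (3, 3, 0), (7, 2, 1), (7, 6, 4)]


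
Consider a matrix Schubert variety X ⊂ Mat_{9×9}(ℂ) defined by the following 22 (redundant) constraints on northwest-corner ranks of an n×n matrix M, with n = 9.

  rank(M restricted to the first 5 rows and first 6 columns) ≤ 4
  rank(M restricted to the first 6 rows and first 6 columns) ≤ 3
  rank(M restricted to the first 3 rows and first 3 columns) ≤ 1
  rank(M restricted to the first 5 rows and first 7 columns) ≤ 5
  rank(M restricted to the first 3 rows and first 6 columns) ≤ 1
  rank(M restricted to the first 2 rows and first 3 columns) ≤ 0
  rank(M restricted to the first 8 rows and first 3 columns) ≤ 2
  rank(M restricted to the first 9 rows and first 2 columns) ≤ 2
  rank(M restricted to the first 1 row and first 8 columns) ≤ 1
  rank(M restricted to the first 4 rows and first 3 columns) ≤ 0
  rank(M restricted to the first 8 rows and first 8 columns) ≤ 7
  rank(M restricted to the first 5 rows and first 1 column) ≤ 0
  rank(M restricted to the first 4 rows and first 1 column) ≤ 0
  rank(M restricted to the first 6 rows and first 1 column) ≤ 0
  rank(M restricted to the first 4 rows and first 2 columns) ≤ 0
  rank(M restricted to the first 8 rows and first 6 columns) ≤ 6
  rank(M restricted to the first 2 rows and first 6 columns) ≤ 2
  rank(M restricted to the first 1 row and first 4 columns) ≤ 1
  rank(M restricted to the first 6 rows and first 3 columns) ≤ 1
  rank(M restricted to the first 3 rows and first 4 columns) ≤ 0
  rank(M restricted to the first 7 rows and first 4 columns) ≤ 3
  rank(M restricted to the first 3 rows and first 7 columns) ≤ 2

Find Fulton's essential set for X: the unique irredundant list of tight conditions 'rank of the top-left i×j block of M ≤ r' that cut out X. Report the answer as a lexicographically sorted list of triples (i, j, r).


Reconstructing r_w from the 22 given conditions:

  row 1: 0  0  0  0  1  1  1  1  1
  row 2: 0  0  0  0  1  1  2  2  2
  row 3: 0  0  0  0  1  1  2  3  3
  row 4: 0  0  0  1  2  2  3  4  4
  row 5: 0  1  1  2  3  3  4  5  5
  row 6: 0  1  1  2  3  3  4  5  6
  row 7: 1  2  2  3  4  4  5  6  7
  row 8: 1  2  2  3  4  5  6  7  8
  row 9: 1  2  3  4  5  6  7  8  9

so w = (5, 7, 8, 4, 2, 9, 1, 6, 3).

ℓ(w)=22; the 7 essential cells (i,j,r):

[(3, 4, 0), (3, 6, 1), (4, 3, 0), (6, 1, 0), (6, 3, 1), (6, 6, 3), (8, 3, 2)]


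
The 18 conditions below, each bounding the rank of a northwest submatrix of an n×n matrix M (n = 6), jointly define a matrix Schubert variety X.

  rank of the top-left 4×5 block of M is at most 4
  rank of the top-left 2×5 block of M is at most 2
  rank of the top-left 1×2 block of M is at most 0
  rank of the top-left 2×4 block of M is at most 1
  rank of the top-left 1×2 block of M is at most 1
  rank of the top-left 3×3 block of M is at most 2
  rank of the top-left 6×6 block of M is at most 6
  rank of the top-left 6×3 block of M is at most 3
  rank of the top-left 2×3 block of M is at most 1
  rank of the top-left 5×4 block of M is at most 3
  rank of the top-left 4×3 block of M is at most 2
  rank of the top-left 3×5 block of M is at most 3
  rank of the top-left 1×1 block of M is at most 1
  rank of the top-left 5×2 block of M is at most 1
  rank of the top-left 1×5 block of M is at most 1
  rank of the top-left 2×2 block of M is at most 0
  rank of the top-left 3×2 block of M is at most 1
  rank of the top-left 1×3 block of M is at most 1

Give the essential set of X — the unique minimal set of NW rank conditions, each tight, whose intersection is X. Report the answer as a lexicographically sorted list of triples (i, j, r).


The tightest implied rank at each (i,j), from the 18 conditions:

  R[1]: 0  0  1  1  1  1
  R[2]: 0  0  1  1  2  2
  R[3]: 1  1  2  2  3  3
  R[4]: 1  1  2  3  4  4
  R[5]: 1  1  2  3  4  5
  R[6]: 1  2  3  4  5  6

hence w(1..6) = (3, 5, 1, 4, 6, 2).

ℓ(w)=7; the 3 essential cells (i,j,r):

[(2, 2, 0), (2, 4, 1), (5, 2, 1)]


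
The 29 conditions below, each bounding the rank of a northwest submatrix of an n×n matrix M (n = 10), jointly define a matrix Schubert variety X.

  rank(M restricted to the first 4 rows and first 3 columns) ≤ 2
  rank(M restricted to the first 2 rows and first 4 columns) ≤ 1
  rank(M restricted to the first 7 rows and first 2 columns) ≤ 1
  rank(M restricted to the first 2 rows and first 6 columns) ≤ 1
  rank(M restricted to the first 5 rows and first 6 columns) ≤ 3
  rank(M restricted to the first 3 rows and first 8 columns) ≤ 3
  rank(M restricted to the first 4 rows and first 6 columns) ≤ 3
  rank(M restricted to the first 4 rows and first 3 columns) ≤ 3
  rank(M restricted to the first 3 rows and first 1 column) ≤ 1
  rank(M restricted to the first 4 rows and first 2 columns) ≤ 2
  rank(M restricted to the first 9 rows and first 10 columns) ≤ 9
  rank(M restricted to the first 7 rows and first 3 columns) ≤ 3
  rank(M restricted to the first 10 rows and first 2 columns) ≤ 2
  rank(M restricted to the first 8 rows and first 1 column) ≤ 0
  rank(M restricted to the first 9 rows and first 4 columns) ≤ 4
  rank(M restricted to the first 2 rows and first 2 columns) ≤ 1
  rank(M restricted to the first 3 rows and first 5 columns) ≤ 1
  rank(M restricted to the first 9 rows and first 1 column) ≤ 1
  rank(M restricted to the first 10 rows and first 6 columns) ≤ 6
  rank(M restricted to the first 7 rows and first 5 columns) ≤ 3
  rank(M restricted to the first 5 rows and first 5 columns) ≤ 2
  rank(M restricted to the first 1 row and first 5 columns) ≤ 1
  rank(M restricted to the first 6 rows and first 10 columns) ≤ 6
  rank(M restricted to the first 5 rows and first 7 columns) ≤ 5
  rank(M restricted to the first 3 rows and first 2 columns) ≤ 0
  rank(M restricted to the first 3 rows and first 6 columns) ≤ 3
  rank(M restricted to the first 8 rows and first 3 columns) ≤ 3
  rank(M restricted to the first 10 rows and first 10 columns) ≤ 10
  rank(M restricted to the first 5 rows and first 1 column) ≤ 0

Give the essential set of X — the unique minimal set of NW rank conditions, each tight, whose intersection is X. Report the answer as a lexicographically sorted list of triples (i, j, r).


Recovering R(i,j) via the rank-extension bound from the 29 conditions:

  i=1: 0  0  1  1  1  1  1  1  1  1
  i=2: 0  0  1  1  1  1  2  2  2  2
  i=3: 0  0  1  1  1  2  3  3  3  3
  i=4: 0  1  2  2  2  3  4  4  4  4
  i=5: 0  1  2  2  2  3  4  5  5  5
  i=6: 0  1  2  3  3  4  5  6  6  6
  i=7: 0  1  2  3  3  4  5  6  7  7
  i=8: 0  1  2  3  4  5  6  7  8  8
  i=9: 1  2  3  4  5  6  7  8  9  9
  i=10: 1  2  3  4  5  6  7  8  9  10

giving w = (3, 7, 6, 2, 8, 4, 9, 5, 1, 10) via Δ²R.

ℓ(w)=19; the 6 essential cells (i,j,r):

[(2, 6, 1), (3, 2, 0), (3, 5, 1), (5, 5, 2), (7, 5, 3), (8, 1, 0)]


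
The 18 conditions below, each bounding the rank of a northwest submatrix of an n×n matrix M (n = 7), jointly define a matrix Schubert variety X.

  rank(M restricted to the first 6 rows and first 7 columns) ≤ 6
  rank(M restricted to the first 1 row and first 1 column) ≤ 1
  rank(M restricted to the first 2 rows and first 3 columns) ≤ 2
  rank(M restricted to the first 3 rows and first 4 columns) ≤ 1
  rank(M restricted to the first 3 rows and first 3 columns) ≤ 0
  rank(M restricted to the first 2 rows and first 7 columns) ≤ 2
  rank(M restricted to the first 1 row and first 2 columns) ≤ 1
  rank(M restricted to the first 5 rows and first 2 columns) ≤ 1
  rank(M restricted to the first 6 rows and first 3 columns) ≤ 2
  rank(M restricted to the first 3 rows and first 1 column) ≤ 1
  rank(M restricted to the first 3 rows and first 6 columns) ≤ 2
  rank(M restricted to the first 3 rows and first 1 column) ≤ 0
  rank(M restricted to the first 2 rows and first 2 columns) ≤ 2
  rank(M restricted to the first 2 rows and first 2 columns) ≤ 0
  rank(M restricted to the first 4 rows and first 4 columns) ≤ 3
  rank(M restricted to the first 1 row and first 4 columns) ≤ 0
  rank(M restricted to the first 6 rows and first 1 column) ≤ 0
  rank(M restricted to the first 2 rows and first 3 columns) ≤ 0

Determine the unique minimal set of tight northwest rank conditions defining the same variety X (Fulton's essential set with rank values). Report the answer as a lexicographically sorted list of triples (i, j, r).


Reconstructing r_w from the 18 given conditions:

  i=1: 0, 0, 0, 0, 1, 1, 1
  i=2: 0, 0, 0, 1, 2, 2, 2
  i=3: 0, 0, 0, 1, 2, 2, 3
  i=4: 0, 1, 1, 2, 3, 3, 4
  i=5: 0, 1, 2, 3, 4, 4, 5
  i=6: 0, 1, 2, 3, 4, 5, 6
  i=7: 1, 2, 3, 4, 5, 6, 7

second differences of R give the permutation w = (5, 4, 7, 2, 3, 6, 1).

ℓ(w)=14; the 4 essential cells (i,j,r):

[(1, 4, 0), (3, 3, 0), (3, 6, 2), (6, 1, 0)]


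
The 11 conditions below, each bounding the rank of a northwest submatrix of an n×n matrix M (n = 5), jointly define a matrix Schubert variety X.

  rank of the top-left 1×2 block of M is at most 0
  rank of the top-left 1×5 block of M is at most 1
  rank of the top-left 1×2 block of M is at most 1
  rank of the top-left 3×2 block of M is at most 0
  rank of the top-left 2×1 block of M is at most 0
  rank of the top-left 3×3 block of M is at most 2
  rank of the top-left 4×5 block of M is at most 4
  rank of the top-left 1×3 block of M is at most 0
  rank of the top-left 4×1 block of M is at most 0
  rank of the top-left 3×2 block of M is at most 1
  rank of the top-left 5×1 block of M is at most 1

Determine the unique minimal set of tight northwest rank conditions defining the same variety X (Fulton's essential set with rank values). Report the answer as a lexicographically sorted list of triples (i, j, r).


The tightest implied rank at each (i,j), from the 11 conditions:

  row 1: 0 0 0 1 1
  row 2: 0 0 1 2 2
  row 3: 0 0 1 2 3
  row 4: 0 1 2 3 4
  row 5: 1 2 3 4 5

second differences of R give the permutation w = (4, 3, 5, 2, 1).

Rothe diagram D(w) (8 cells), 3 SE-corners (essential conditions):

[(1, 3, 0), (3, 2, 0), (4, 1, 0)]


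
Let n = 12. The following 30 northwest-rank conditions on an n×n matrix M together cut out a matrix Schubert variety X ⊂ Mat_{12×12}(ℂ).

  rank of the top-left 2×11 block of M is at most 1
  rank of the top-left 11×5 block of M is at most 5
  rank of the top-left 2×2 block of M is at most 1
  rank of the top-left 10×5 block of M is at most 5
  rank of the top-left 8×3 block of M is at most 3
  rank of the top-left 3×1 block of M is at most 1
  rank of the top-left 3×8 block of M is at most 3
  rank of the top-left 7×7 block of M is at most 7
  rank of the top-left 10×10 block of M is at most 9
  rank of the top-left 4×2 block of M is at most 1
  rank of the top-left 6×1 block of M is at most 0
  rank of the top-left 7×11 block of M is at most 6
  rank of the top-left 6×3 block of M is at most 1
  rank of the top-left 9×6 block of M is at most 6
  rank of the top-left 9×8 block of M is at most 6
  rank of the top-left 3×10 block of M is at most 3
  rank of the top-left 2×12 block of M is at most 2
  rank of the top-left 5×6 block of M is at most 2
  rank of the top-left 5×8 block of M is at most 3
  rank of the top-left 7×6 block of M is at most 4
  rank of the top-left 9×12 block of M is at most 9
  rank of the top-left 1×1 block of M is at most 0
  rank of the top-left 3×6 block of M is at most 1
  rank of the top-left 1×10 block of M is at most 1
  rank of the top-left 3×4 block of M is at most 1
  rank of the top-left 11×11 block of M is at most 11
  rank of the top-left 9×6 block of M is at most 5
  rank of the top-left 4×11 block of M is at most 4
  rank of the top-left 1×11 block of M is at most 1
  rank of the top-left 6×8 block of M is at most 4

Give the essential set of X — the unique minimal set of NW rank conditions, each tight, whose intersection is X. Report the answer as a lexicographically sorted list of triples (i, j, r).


Propagating the 30 rank bounds to every northwest block:

  i=1: 0 | 1 | 1 | 1 | 1 | 1 | 1 | 1 | 1 | 1 | 1 | 1
  i=2: 0 | 1 | 1 | 1 | 1 | 1 | 1 | 1 | 1 | 1 | 1 | 2
  i=3: 0 | 1 | 1 | 1 | 1 | 1 | 2 | 2 | 2 | 2 | 2 | 3
  i=4: 0 | 1 | 1 | 2 | 2 | 2 | 3 | 3 | 3 | 3 | 3 | 4
  i=5: 0 | 1 | 1 | 2 | 2 | 2 | 3 | 3 | 4 | 4 | 4 | 5
  i=6: 0 | 1 | 1 | 2 | 3 | 3 | 4 | 4 | 5 | 5 | 5 | 6
  i=7: 1 | 2 | 2 | 3 | 4 | 4 | 5 | 5 | 6 | 6 | 6 | 7
  i=8: 1 | 2 | 3 | 4 | 5 | 5 | 6 | 6 | 7 | 7 | 7 | 8
  i=9: 1 | 2 | 3 | 4 | 5 | 5 | 6 | 6 | 7 | 8 | 8 | 9
  i=10: 1 | 2 | 3 | 4 | 5 | 6 | 7 | 7 | 8 | 9 | 9 | 10
  i=11: 1 | 2 | 3 | 4 | 5 | 6 | 7 | 8 | 9 | 10 | 10 | 11
  i=12: 1 | 2 | 3 | 4 | 5 | 6 | 7 | 8 | 9 | 10 | 11 | 12

giving w = (2, 12, 7, 4, 9, 5, 1, 3, 10, 6, 8, 11) via Δ²R.

|D(w)|=27, |Ess(w)|=8:

[(2, 11, 1), (3, 6, 1), (5, 6, 2), (5, 8, 3), (6, 1, 0), (6, 3, 1), (9, 6, 5), (9, 8, 6)]


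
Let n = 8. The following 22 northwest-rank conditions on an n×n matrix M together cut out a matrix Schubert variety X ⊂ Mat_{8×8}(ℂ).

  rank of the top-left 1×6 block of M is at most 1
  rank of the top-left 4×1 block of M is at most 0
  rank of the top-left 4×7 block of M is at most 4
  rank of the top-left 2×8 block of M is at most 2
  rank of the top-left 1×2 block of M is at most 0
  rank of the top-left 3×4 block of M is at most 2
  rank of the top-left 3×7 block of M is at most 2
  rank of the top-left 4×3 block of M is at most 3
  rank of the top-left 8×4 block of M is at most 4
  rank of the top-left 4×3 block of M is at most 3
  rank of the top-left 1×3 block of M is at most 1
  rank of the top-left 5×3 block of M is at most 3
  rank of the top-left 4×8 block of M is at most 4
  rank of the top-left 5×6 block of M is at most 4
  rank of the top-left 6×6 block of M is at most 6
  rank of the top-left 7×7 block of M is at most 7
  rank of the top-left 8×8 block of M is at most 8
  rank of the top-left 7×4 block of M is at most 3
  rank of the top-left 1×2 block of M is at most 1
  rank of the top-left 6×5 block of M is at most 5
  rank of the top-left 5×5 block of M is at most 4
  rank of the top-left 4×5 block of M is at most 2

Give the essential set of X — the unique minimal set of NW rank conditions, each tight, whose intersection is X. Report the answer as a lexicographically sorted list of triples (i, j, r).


Recovering R(i,j) via the rank-extension bound from the 22 conditions:

  row 1: 0 0 1 1 1 1 1 1
  row 2: 0 1 2 2 2 2 2 2
  row 3: 0 1 2 2 2 2 2 3
  row 4: 0 1 2 2 2 3 3 4
  row 5: 1 2 3 3 3 4 4 5
  row 6: 1 2 3 3 4 5 5 6
  row 7: 1 2 3 3 4 5 6 7
  row 8: 1 2 3 4 5 6 7 8

hence w(1..8) = (3, 2, 8, 6, 1, 5, 7, 4).

ℓ(w)=13; the 5 essential cells (i,j,r):

[(1, 2, 0), (3, 7, 2), (4, 1, 0), (4, 5, 2), (7, 4, 3)]


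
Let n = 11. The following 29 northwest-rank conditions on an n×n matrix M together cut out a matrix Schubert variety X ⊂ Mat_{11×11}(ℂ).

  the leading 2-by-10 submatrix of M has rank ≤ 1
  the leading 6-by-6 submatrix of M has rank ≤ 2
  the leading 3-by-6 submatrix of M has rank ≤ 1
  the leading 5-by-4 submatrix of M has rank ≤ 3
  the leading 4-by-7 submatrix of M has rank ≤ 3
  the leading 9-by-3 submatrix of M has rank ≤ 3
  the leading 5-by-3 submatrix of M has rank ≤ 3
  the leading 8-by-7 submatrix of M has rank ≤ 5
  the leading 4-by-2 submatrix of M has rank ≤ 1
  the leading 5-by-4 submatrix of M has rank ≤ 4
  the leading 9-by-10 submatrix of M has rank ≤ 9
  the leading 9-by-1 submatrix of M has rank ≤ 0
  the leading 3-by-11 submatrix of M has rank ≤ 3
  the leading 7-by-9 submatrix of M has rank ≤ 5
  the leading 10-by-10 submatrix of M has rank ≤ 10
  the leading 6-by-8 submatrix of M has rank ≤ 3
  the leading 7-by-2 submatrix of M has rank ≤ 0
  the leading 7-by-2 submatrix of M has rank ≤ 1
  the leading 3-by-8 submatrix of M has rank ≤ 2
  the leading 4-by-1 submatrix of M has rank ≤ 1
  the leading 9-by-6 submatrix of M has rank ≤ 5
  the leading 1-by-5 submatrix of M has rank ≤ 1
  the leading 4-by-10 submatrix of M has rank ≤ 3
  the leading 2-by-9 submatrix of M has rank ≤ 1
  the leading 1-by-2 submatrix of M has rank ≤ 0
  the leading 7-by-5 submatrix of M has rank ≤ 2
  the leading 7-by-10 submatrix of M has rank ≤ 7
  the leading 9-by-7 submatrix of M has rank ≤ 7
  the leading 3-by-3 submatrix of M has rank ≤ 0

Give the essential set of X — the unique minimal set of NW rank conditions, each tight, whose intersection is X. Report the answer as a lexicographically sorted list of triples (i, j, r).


Reconstructing r_w from the 29 given conditions:

  i=1: 0  0  0  1  1  1  1  1  1  1  1
  i=2: 0  0  0  1  1  1  1  1  1  1  2
  i=3: 0  0  0  1  1  1  2  2  2  2  3
  i=4: 0  0  1  2  2  2  3  3  3  3  4
  i=5: 0  0  1  2  2  2  3  3  4  4  5
  i=6: 0  0  1  2  2  2  3  3  4  5  6
  i=7: 0  0  1  2  2  3  4  4  5  6  7
  i=8: 0  1  2  3  3  4  5  5  6  7  8
  i=9: 0  1  2  3  4  5  6  6  7  8  9
  i=10: 1  2  3  4  5  6  7  7  8  9  10
  i=11: 1  2  3  4  5  6  7  8  9  10  11

second differences of R give the permutation w = (4, 11, 7, 3, 9, 10, 6, 2, 5, 1, 8).

|D(w)|=34, |Ess(w)|=8:

[(2, 10, 1), (3, 3, 0), (3, 6, 1), (6, 6, 2), (6, 8, 3), (7, 2, 0), (7, 5, 2), (9, 1, 0)]


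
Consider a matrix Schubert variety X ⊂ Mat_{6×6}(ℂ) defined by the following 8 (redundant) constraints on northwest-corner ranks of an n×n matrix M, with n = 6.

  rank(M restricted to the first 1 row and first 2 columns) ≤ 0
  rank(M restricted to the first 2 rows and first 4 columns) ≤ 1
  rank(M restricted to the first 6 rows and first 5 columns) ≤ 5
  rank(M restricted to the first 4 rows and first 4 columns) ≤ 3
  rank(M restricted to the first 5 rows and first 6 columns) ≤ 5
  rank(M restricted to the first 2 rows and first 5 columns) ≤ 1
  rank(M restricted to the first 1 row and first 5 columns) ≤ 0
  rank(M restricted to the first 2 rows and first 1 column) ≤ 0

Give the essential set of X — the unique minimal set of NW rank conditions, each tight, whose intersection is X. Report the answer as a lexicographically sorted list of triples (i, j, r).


Propagating the 8 rank bounds to every northwest block:

  i=1: 0, 0, 0, 0, 0, 1
  i=2: 0, 1, 1, 1, 1, 2
  i=3: 1, 2, 2, 2, 2, 3
  i=4: 1, 2, 3, 3, 3, 4
  i=5: 1, 2, 3, 4, 4, 5
  i=6: 1, 2, 3, 4, 5, 6

so w = (6, 2, 1, 3, 4, 5).

2 SE-corners of the 6-cell Rothe diagram give Ess(w):

[(1, 5, 0), (2, 1, 0)]


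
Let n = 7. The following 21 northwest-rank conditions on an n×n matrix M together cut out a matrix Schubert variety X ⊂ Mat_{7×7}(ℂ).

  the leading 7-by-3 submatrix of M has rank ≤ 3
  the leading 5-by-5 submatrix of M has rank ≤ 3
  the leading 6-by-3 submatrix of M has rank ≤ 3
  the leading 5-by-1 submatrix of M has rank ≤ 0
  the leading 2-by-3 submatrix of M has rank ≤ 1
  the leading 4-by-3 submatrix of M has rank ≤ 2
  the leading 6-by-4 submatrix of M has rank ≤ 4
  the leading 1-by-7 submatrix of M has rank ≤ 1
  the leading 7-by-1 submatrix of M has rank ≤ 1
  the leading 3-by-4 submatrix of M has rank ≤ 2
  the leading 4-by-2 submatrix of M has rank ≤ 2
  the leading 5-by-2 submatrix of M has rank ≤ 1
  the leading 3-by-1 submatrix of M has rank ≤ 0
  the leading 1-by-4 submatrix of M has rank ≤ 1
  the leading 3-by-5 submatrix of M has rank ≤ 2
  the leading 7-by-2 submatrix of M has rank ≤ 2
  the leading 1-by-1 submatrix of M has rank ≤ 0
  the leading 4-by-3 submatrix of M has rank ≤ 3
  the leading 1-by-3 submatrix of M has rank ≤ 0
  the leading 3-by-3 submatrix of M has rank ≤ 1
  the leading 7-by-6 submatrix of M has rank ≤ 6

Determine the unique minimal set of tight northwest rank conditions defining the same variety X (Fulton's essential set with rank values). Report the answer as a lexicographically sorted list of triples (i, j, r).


Recovering R(i,j) via the rank-extension bound from the 21 conditions:

  row 1: 0 | 0 | 0 | 1 | 1 | 1 | 1
  row 2: 0 | 1 | 1 | 2 | 2 | 2 | 2
  row 3: 0 | 1 | 1 | 2 | 2 | 3 | 3
  row 4: 0 | 1 | 2 | 3 | 3 | 4 | 4
  row 5: 0 | 1 | 2 | 3 | 3 | 4 | 5
  row 6: 1 | 2 | 3 | 4 | 4 | 5 | 6
  row 7: 1 | 2 | 3 | 4 | 5 | 6 | 7

hence w(1..7) = (4, 2, 6, 3, 7, 1, 5).

Fulton essential set (5 of the 10 Rothe cells):

[(1, 3, 0), (3, 3, 1), (3, 5, 2), (5, 1, 0), (5, 5, 3)]


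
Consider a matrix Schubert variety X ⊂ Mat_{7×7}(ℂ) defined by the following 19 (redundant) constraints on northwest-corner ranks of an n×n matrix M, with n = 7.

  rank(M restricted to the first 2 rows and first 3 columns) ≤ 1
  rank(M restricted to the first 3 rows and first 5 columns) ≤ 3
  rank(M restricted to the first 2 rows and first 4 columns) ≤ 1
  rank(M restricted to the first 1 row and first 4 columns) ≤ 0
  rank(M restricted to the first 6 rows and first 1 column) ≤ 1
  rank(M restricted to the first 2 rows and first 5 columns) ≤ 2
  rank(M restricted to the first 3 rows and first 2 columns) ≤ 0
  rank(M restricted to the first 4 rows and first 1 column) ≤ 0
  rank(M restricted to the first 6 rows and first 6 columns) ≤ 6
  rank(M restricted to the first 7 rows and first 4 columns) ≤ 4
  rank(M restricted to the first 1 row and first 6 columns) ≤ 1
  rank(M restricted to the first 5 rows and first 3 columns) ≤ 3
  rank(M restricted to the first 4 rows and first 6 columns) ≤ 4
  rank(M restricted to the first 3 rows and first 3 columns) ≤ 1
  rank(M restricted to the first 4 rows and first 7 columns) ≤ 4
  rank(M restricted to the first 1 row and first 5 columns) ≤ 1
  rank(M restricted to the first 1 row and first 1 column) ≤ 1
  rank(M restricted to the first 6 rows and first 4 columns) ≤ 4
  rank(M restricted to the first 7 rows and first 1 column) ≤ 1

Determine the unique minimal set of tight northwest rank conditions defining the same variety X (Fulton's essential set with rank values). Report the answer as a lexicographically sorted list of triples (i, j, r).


Reconstructing r_w from the 19 given conditions:

  0, 0, 0, 0, 1, 1, 1
  0, 0, 1, 1, 2, 2, 2
  0, 0, 1, 2, 3, 3, 3
  0, 1, 2, 3, 4, 4, 4
  1, 2, 3, 4, 5, 5, 5
  1, 2, 3, 4, 5, 6, 6
  1, 2, 3, 4, 5, 6, 7

second differences of R give the permutation w = (5, 3, 4, 2, 1, 6, 7).

Fulton essential set (3 of the 9 Rothe cells):

[(1, 4, 0), (3, 2, 0), (4, 1, 0)]


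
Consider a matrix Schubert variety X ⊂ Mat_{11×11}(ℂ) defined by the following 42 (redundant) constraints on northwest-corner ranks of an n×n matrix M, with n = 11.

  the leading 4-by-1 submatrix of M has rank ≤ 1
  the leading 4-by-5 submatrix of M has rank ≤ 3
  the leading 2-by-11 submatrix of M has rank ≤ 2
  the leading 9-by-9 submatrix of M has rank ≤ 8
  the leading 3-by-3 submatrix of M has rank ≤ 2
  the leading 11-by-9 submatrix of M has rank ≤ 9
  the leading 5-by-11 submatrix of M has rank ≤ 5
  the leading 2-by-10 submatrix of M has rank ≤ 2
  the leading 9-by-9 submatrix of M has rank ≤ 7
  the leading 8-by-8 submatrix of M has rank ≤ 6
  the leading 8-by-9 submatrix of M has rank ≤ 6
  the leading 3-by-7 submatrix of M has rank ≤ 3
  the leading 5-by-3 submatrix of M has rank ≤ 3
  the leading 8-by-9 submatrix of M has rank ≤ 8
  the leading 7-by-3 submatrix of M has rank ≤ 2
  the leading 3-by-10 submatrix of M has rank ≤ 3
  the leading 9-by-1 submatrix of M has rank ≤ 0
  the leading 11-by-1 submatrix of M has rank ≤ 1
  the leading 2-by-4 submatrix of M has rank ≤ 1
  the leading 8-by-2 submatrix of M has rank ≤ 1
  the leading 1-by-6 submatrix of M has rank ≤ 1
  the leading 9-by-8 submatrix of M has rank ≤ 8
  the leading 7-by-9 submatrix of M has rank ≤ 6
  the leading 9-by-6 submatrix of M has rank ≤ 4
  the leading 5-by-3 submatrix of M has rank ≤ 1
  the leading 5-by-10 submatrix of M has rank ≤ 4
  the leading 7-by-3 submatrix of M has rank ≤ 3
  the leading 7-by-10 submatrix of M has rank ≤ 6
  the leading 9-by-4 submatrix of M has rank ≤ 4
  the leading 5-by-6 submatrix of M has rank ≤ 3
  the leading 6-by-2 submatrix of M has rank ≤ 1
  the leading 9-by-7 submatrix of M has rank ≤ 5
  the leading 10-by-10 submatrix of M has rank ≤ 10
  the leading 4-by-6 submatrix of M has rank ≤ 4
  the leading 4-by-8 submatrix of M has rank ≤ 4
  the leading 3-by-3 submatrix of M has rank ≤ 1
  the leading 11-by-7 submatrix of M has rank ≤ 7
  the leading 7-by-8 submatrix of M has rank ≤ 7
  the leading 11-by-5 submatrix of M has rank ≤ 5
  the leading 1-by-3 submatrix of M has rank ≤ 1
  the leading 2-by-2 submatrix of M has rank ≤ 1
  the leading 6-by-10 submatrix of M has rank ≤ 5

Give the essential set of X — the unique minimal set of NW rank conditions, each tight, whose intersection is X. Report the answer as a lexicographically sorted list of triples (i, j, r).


The tightest implied rank at each (i,j), from the 42 conditions:

  0 | 1 | 1 | 1 | 1 | 1 | 1 | 1 | 1 | 1 | 1
  0 | 1 | 1 | 1 | 2 | 2 | 2 | 2 | 2 | 2 | 2
  0 | 1 | 1 | 2 | 3 | 3 | 3 | 3 | 3 | 3 | 3
  0 | 1 | 1 | 2 | 3 | 3 | 4 | 4 | 4 | 4 | 4
  0 | 1 | 1 | 2 | 3 | 3 | 4 | 4 | 4 | 4 | 5
  0 | 1 | 2 | 3 | 4 | 4 | 5 | 5 | 5 | 5 | 6
  0 | 1 | 2 | 3 | 4 | 4 | 5 | 6 | 6 | 6 | 7
  0 | 1 | 2 | 3 | 4 | 4 | 5 | 6 | 6 | 7 | 8
  0 | 1 | 2 | 3 | 4 | 4 | 5 | 6 | 7 | 8 | 9
  1 | 2 | 3 | 4 | 5 | 5 | 6 | 7 | 8 | 9 | 10
  1 | 2 | 3 | 4 | 5 | 6 | 7 | 8 | 9 | 10 | 11

the unique w with this rank table is (2, 5, 4, 7, 11, 3, 8, 10, 9, 1, 6).

7 SE-corners of the 23-cell Rothe diagram give Ess(w):

[(2, 4, 1), (5, 3, 1), (5, 6, 3), (5, 10, 4), (8, 9, 6), (9, 1, 0), (9, 6, 4)]
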